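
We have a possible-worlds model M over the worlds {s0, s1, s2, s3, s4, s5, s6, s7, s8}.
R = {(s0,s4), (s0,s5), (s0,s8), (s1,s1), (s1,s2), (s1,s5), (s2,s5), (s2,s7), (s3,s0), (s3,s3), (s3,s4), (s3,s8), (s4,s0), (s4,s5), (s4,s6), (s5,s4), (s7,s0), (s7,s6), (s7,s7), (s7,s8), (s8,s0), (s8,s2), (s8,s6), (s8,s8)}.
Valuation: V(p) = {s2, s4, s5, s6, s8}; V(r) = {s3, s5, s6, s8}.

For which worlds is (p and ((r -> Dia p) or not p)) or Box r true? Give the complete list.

s2, s4, s5, s6, s8

Let φ = (p and ((r -> Dia p) or not p)) or Box r. Evaluate φ at each world:
  s0 (successors {s4, s5, s8}): φ is false.
  s1 (successors {s1, s2, s5}): φ is false.
  s2 (successors {s5, s7}): φ is true.
  s3 (successors {s0, s3, s4, s8}): φ is false.
  s4 (successors {s0, s5, s6}): φ is true.
  s5 (successors {s4}): φ is true.
  s6 (successors ∅): φ is true.
  s7 (successors {s0, s6, s7, s8}): φ is false.
  s8 (successors {s0, s2, s6, s8}): φ is true.
For instance, at s2:
  At s2: p and ((r -> Dia p) or not p) is true, Box r is false, so (p and ((r -> Dia p) or not p)) or Box r is true.
    At s2: p is true, (r -> Dia p) or not p is true, so p and ((r -> Dia p) or not p) is true.
      At s2: r -> Dia p is true, not p is false, so (r -> Dia p) or not p is true.
    At s2: Box r requires r at every successor {s5, s7}.
      r fails at s7, so Box r is false at s2.
Satisfying worlds: {s2, s4, s5, s6, s8}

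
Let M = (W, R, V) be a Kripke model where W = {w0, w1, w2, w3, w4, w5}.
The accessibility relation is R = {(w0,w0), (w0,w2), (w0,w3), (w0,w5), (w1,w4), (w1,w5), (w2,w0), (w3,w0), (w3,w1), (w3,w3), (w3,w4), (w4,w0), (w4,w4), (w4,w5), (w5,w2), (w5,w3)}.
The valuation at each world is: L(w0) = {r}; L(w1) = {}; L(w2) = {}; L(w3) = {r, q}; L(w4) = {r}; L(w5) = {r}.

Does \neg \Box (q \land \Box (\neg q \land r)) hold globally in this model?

Yes

Recall that \Box ψ holds at a world iff ψ holds at every accessible world, and \Diamond ψ holds iff ψ holds at some accessible world.
Let φ = \neg \Box (q \land \Box (\neg q \land r)). Evaluate φ at each world:
  w0 (successors {w0, w2, w3, w5}): φ is true.
  w1 (successors {w4, w5}): φ is true.
  w2 (successors {w0}): φ is true.
  w3 (successors {w0, w1, w3, w4}): φ is true.
  w4 (successors {w0, w4, w5}): φ is true.
  w5 (successors {w2, w3}): φ is true.
For instance, at w0:
  At w0: \Box (q \land \Box (\neg q \land r)) is false, so \neg \Box (q \land \Box (\neg q \land r)) is true.
    At w0: \Box (q \land \Box (\neg q \land r)) requires q \land \Box (\neg q \land r) at every successor {w0, w2, w3, w5}.
      q \land \Box (\neg q \land r) fails at w0, so \Box (q \land \Box (\neg q \land r)) is false at w0.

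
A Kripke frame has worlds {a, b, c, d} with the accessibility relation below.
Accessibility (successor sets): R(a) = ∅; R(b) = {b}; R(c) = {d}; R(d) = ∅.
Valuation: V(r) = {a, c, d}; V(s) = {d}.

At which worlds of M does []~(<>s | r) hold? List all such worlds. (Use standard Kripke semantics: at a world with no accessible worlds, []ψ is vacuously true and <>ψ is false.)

Let φ = []~(<>s | r). Evaluate φ at each world:
  a (successors ∅): φ is true.
  b (successors {b}): φ is true.
  c (successors {d}): φ is false.
  d (successors ∅): φ is true.
For instance, at b:
  At b: []~(<>s | r) requires ~(<>s | r) at every successor {b}.
      At b: <>s | r is false, so ~(<>s | r) is true.
  So []~(<>s | r) is true at b.
Satisfying worlds: {a, b, d}

a, b, d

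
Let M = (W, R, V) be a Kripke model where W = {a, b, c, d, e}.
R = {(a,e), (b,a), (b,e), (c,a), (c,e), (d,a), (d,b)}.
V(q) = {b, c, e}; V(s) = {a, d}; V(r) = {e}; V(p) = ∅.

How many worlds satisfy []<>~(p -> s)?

1

Recall that []ψ holds at a world iff ψ holds at every accessible world, and <>ψ holds iff ψ holds at some accessible world.
Let φ = []<>~(p -> s). Evaluate φ at each world:
  a (successors {e}): φ is false.
  b (successors {a, e}): φ is false.
  c (successors {a, e}): φ is false.
  d (successors {a, b}): φ is false.
  e (successors ∅): φ is true.
For instance, at d:
  At d: []<>~(p -> s) requires <>~(p -> s) at every successor {a, b}.
    <>~(p -> s) fails at a, so []<>~(p -> s) is false at d.
      At a: <>~(p -> s) requires ~(p -> s) at some successor in {e}.
        At e: ~(p -> s) is false.
      So <>~(p -> s) is false at a.
Satisfying worlds: {e}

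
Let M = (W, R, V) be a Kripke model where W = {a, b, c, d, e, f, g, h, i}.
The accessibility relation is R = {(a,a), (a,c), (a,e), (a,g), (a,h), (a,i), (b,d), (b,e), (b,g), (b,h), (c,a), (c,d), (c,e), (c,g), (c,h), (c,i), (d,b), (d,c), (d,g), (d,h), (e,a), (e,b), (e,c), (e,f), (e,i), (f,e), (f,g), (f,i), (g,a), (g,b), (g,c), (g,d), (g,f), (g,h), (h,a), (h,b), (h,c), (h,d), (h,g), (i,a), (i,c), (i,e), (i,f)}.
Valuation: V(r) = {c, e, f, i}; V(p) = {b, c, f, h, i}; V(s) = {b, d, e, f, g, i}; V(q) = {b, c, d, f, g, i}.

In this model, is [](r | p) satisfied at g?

At g: [](r | p) requires r | p at every successor {a, b, c, d, f, h}.
  r | p fails at a, so [](r | p) is false at g.

No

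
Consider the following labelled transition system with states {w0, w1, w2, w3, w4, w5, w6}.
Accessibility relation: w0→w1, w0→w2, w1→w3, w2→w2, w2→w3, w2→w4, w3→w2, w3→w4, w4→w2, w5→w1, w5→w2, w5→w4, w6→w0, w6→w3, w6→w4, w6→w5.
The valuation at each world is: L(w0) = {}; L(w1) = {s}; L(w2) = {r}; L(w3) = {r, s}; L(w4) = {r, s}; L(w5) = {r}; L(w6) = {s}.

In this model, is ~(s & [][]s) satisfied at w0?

At w0: s & [][]s is false, so ~(s & [][]s) is true.
  At w0: s is false, [][]s is false, so s & [][]s is false.
    At w0: [][]s requires []s at every successor {w1, w2}.
      []s fails at w2, so [][]s is false at w0.

Yes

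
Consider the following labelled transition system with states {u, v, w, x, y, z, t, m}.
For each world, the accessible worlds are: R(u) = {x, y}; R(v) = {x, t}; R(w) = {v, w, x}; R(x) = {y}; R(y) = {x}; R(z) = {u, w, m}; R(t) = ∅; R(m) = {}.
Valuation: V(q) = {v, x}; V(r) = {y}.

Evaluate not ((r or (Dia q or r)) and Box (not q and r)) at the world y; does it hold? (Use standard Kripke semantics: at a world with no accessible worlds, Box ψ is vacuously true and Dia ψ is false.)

At y: (r or (Dia q or r)) and Box (not q and r) is false, so not ((r or (Dia q or r)) and Box (not q and r)) is true.
  At y: r or (Dia q or r) is true, Box (not q and r) is false, so (r or (Dia q or r)) and Box (not q and r) is false.
    At y: r is true, Dia q or r is true, so r or (Dia q or r) is true.
      At y: Dia q is true, r is true, so Dia q or r is true.
    At y: Box (not q and r) requires not q and r at every successor {x}.
      not q and r fails at x, so Box (not q and r) is false at y.

Yes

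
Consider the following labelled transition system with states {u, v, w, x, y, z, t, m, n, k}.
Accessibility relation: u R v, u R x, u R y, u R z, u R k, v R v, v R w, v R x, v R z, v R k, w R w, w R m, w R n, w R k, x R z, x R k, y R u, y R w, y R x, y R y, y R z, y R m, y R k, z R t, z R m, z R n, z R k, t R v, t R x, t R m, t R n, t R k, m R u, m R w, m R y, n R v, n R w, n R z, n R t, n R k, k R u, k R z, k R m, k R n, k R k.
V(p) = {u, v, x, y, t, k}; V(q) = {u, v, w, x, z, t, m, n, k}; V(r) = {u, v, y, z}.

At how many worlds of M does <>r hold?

8

Recall that <>ψ holds at a world iff ψ holds at some accessible world.
Let φ = <>r. Evaluate φ at each world:
  u (successors {v, x, y, z, k}): φ is true.
  v (successors {v, w, x, z, k}): φ is true.
  w (successors {w, m, n, k}): φ is false.
  x (successors {z, k}): φ is true.
  y (successors {u, w, x, y, z, m, k}): φ is true.
  z (successors {t, m, n, k}): φ is false.
  t (successors {v, x, m, n, k}): φ is true.
  m (successors {u, w, y}): φ is true.
  n (successors {v, w, z, t, k}): φ is true.
  k (successors {u, z, m, n, k}): φ is true.
For instance, at k:
  At k: <>r requires r at some successor in {u, z, m, n, k}.
    r holds at u, so <>r is true at k.
Satisfying worlds: {u, v, x, y, t, m, n, k}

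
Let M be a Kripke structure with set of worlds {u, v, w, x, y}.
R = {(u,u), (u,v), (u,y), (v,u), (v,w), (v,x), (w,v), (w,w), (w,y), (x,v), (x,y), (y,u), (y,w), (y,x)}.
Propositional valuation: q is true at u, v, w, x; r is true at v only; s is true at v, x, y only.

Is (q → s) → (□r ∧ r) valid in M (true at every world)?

No

Let φ = (q → s) → (□r ∧ r). Evaluate φ at each world:
  u (successors {u, v, y}): φ is true.
  v (successors {u, w, x}): φ is false.
  w (successors {v, w, y}): φ is true.
  x (successors {v, y}): φ is false.
  y (successors {u, w, x}): φ is false.
Detail at v (counterexample):
  At v: q → s is true, □r ∧ r is false, so (q → s) → (□r ∧ r) is false.
    At v: □r is false, r is true, so □r ∧ r is false.
      At v: □r requires r at every successor {u, w, x}.
        r fails at u, so □r is false at v.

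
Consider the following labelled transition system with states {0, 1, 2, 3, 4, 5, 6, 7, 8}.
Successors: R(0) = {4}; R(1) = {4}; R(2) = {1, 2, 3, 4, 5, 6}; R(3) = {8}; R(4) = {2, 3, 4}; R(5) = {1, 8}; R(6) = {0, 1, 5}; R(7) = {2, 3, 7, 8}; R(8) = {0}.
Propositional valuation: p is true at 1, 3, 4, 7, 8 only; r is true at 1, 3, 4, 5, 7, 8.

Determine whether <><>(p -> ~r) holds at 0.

At 0: <><>(p -> ~r) requires <>(p -> ~r) at some successor in {4}.
  <>(p -> ~r) holds at 4, so <><>(p -> ~r) is true at 0.
    At 4: <>(p -> ~r) requires p -> ~r at some successor in {2, 3, 4}.
      p -> ~r holds at 2, so <>(p -> ~r) is true at 4.

Yes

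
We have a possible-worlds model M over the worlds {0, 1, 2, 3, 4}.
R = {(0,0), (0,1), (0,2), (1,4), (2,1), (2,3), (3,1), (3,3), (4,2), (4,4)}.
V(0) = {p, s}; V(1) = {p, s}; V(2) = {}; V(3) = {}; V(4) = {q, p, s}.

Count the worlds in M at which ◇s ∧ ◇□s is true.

Recall that □ψ holds at a world iff ψ holds at every accessible world, and ◇ψ holds iff ψ holds at some accessible world.
Let φ = ◇s ∧ ◇□s. Evaluate φ at each world:
  0 (successors {0, 1, 2}): φ is true.
  1 (successors {4}): φ is false.
  2 (successors {1, 3}): φ is true.
  3 (successors {1, 3}): φ is true.
  4 (successors {2, 4}): φ is false.
For instance, at 0:
  At 0: ◇s is true, ◇□s is true, so ◇s ∧ ◇□s is true.
    At 0: ◇s requires s at some successor in {0, 1, 2}.
      s holds at 0, so ◇s is true at 0.
    At 0: ◇□s requires □s at some successor in {0, 1, 2}.
      □s holds at 1, so ◇□s is true at 0.
Satisfying worlds: {0, 2, 3}

3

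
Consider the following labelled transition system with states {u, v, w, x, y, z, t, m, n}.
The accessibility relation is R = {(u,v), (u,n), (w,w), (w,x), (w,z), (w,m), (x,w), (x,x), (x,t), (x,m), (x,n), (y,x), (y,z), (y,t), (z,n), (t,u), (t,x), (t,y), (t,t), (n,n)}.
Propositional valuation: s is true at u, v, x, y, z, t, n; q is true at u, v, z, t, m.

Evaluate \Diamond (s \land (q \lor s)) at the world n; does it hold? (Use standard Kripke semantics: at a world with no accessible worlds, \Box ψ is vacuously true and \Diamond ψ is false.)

Yes

Recall that \Diamond ψ holds at a world iff ψ holds at some accessible world.
At n: \Diamond (s \land (q \lor s)) requires s \land (q \lor s) at some successor in {n}.
  s \land (q \lor s) holds at n, so \Diamond (s \land (q \lor s)) is true at n.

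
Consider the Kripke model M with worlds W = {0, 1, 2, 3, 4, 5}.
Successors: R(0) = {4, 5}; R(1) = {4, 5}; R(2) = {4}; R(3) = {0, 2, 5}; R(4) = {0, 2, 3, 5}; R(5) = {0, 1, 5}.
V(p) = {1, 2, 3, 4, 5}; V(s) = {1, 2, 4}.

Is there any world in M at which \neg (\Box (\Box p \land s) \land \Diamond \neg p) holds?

Let φ = \neg (\Box (\Box p \land s) \land \Diamond \neg p). Evaluate φ at each world:
  0 (successors {4, 5}): φ is true.
  1 (successors {4, 5}): φ is true.
  2 (successors {4}): φ is true.
  3 (successors {0, 2, 5}): φ is true.
  4 (successors {0, 2, 3, 5}): φ is true.
  5 (successors {0, 1, 5}): φ is true.
Detail at 0 (witness):
  At 0: \Box (\Box p \land s) \land \Diamond \neg p is false, so \neg (\Box (\Box p \land s) \land \Diamond \neg p) is true.
    At 0: \Box (\Box p \land s) is false, \Diamond \neg p is false, so \Box (\Box p \land s) \land \Diamond \neg p is false.
      At 0: \Box (\Box p \land s) requires \Box p \land s at every successor {4, 5}.
        \Box p \land s fails at 4, so \Box (\Box p \land s) is false at 0.
      At 0: \Diamond \neg p requires \neg p at some successor in {4, 5}.
        At 4: \neg p is false.
        At 5: \neg p is false.
      So \Diamond \neg p is false at 0.

Yes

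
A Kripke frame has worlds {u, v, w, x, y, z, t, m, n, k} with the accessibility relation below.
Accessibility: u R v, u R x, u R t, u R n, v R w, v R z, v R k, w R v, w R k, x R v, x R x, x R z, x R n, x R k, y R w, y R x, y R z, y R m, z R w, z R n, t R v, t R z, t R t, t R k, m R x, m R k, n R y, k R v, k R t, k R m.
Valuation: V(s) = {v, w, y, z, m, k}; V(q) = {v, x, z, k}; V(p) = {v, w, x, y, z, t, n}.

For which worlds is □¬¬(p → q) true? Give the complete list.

w, m

Let φ = □¬¬(p → q). Evaluate φ at each world:
  u (successors {v, x, t, n}): φ is false.
  v (successors {w, z, k}): φ is false.
  w (successors {v, k}): φ is true.
  x (successors {v, x, z, n, k}): φ is false.
  y (successors {w, x, z, m}): φ is false.
  z (successors {w, n}): φ is false.
  t (successors {v, z, t, k}): φ is false.
  m (successors {x, k}): φ is true.
  n (successors {y}): φ is false.
  k (successors {v, t, m}): φ is false.
For instance, at u:
  At u: □¬¬(p → q) requires ¬¬(p → q) at every successor {v, x, t, n}.
    ¬¬(p → q) fails at t, so □¬¬(p → q) is false at u.
Satisfying worlds: {w, m}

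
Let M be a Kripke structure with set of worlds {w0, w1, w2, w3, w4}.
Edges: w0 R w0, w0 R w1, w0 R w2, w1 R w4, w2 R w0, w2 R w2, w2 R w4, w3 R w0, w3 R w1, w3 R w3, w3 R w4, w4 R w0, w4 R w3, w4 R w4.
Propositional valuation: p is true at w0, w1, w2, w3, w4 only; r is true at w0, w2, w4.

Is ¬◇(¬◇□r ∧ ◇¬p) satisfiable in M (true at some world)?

Yes

Let φ = ¬◇(¬◇□r ∧ ◇¬p). Evaluate φ at each world:
  w0 (successors {w0, w1, w2}): φ is true.
  w1 (successors {w4}): φ is true.
  w2 (successors {w0, w2, w4}): φ is true.
  w3 (successors {w0, w1, w3, w4}): φ is true.
  w4 (successors {w0, w3, w4}): φ is true.
Detail at w0 (witness):
  At w0: ◇(¬◇□r ∧ ◇¬p) is false, so ¬◇(¬◇□r ∧ ◇¬p) is true.
    At w0: ◇(¬◇□r ∧ ◇¬p) requires ¬◇□r ∧ ◇¬p at some successor in {w0, w1, w2}.
      At w0: ¬◇□r ∧ ◇¬p is false.
      At w1: ¬◇□r ∧ ◇¬p is false.
      At w2: ¬◇□r ∧ ◇¬p is false.
    So ◇(¬◇□r ∧ ◇¬p) is false at w0.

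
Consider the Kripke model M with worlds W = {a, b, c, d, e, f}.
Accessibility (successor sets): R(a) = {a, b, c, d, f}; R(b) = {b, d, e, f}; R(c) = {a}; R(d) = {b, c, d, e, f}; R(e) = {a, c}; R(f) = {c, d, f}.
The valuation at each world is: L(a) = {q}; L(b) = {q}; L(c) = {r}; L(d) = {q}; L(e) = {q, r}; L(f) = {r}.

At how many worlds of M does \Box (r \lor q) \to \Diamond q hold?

6

Let φ = \Box (r \lor q) \to \Diamond q. Evaluate φ at each world:
  a (successors {a, b, c, d, f}): φ is true.
  b (successors {b, d, e, f}): φ is true.
  c (successors {a}): φ is true.
  d (successors {b, c, d, e, f}): φ is true.
  e (successors {a, c}): φ is true.
  f (successors {c, d, f}): φ is true.
For instance, at f:
  At f: \Box (r \lor q) is true, \Diamond q is true, so \Box (r \lor q) \to \Diamond q is true.
    At f: \Box (r \lor q) requires r \lor q at every successor {c, d, f}.
      At c: r \lor q is true.
      At d: r \lor q is true.
      At f: r \lor q is true.
    So \Box (r \lor q) is true at f.
    At f: \Diamond q requires q at some successor in {c, d, f}.
      q holds at d, so \Diamond q is true at f.
Satisfying worlds: {a, b, c, d, e, f}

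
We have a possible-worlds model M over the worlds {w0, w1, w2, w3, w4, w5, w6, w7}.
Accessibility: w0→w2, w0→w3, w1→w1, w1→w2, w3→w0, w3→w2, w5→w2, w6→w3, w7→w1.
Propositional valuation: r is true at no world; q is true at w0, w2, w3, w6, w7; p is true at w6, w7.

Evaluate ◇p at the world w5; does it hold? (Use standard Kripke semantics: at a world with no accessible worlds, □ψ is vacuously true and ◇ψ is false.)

No

At w5: ◇p requires p at some successor in {w2}.
  At w2: p is false.
So ◇p is false at w5.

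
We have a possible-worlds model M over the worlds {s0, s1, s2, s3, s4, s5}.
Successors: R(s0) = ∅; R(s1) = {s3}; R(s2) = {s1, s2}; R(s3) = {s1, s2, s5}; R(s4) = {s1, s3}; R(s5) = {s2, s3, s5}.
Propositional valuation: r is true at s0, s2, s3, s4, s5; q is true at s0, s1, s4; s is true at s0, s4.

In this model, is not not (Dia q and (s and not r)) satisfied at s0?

No

At s0: not (Dia q and (s and not r)) is true, so not not (Dia q and (s and not r)) is false.
  At s0: Dia q and (s and not r) is false, so not (Dia q and (s and not r)) is true.
    At s0: Dia q is false, s and not r is false, so Dia q and (s and not r) is false.
      At s0: no accessible worlds, so Dia q is false.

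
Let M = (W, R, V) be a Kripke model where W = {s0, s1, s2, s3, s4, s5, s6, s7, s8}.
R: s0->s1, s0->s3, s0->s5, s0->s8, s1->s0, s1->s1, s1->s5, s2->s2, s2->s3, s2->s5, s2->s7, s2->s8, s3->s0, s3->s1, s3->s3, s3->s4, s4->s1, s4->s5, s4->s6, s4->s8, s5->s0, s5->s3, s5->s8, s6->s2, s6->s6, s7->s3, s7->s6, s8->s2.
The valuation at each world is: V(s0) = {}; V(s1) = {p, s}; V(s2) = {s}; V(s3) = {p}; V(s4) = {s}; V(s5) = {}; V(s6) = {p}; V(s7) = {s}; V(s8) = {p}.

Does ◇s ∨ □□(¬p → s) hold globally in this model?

Let φ = ◇s ∨ □□(¬p → s). Evaluate φ at each world:
  s0 (successors {s1, s3, s5, s8}): φ is true.
  s1 (successors {s0, s1, s5}): φ is true.
  s2 (successors {s2, s3, s5, s7, s8}): φ is true.
  s3 (successors {s0, s1, s3, s4}): φ is true.
  s4 (successors {s1, s5, s6, s8}): φ is true.
  s5 (successors {s0, s3, s8}): φ is false.
  s6 (successors {s2, s6}): φ is true.
  s7 (successors {s3, s6}): φ is false.
  s8 (successors {s2}): φ is true.
Detail at s5 (counterexample):
  At s5: ◇s is false, □□(¬p → s) is false, so ◇s ∨ □□(¬p → s) is false.
    At s5: ◇s requires s at some successor in {s0, s3, s8}.
      At s0: s is false.
      At s3: s is false.
      At s8: s is false.
    So ◇s is false at s5.
    At s5: □□(¬p → s) requires □(¬p → s) at every successor {s0, s3, s8}.
      □(¬p → s) fails at s0, so □□(¬p → s) is false at s5.

No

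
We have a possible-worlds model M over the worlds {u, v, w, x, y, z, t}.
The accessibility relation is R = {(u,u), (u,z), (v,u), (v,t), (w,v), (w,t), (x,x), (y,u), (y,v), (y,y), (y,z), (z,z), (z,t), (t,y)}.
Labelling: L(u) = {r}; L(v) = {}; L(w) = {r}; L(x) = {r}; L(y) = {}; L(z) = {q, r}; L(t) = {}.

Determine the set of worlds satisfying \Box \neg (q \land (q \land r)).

Let φ = \Box \neg (q \land (q \land r)). Evaluate φ at each world:
  u (successors {u, z}): φ is false.
  v (successors {u, t}): φ is true.
  w (successors {v, t}): φ is true.
  x (successors {x}): φ is true.
  y (successors {u, v, y, z}): φ is false.
  z (successors {z, t}): φ is false.
  t (successors {y}): φ is true.
For instance, at u:
  At u: \Box \neg (q \land (q \land r)) requires \neg (q \land (q \land r)) at every successor {u, z}.
    \neg (q \land (q \land r)) fails at z, so \Box \neg (q \land (q \land r)) is false at u.
Satisfying worlds: {v, w, x, t}

v, w, x, t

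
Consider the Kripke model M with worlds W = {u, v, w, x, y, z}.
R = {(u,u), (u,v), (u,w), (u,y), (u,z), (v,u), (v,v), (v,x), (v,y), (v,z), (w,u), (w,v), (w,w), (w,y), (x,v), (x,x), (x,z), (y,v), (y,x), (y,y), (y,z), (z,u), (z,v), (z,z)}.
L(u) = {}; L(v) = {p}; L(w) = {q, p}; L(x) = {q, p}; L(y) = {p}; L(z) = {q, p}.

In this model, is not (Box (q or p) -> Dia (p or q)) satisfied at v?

No

At v: Box (q or p) -> Dia (p or q) is true, so not (Box (q or p) -> Dia (p or q)) is false.
  At v: Box (q or p) is false, Dia (p or q) is true, so Box (q or p) -> Dia (p or q) is true.
    At v: Box (q or p) requires q or p at every successor {u, v, x, y, z}.
      q or p fails at u, so Box (q or p) is false at v.
    At v: Dia (p or q) requires p or q at some successor in {u, v, x, y, z}.
      p or q holds at v, so Dia (p or q) is true at v.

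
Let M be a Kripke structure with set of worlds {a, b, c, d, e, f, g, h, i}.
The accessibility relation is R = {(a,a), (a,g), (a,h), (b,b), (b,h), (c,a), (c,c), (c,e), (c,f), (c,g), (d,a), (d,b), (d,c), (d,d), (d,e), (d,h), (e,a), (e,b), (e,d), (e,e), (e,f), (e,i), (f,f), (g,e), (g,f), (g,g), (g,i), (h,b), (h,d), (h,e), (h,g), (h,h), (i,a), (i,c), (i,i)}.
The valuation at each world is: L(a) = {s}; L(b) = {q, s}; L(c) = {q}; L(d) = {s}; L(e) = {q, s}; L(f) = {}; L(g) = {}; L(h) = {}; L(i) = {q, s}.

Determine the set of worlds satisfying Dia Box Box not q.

Let φ = Dia Box Box not q. Evaluate φ at each world:
  a (successors {a, g, h}): φ is false.
  b (successors {b, h}): φ is false.
  c (successors {a, c, e, f, g}): φ is true.
  d (successors {a, b, c, d, e, h}): φ is false.
  e (successors {a, b, d, e, f, i}): φ is true.
  f (successors {f}): φ is true.
  g (successors {e, f, g, i}): φ is true.
  h (successors {b, d, e, g, h}): φ is false.
  i (successors {a, c, i}): φ is false.
For instance, at a:
  At a: Dia Box Box not q requires Box Box not q at some successor in {a, g, h}.
    At a: Box Box not q is false.
    At g: Box Box not q is false.
    At h: Box Box not q is false.
  So Dia Box Box not q is false at a.
Satisfying worlds: {c, e, f, g}

c, e, f, g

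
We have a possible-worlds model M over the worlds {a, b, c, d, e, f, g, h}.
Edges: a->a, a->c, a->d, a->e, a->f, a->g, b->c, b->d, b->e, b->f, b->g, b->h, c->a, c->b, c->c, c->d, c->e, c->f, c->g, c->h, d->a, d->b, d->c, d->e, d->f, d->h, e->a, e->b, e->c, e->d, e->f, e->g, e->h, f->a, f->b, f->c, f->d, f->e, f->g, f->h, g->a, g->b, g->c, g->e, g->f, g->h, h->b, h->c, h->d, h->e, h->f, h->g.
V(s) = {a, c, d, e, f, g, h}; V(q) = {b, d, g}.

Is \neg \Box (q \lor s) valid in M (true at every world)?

No

Recall that \Box ψ holds at a world iff ψ holds at every accessible world, and \Diamond ψ holds iff ψ holds at some accessible world.
Let φ = \neg \Box (q \lor s). Evaluate φ at each world:
  a (successors {a, c, d, e, f, g}): φ is false.
  b (successors {c, d, e, f, g, h}): φ is false.
  c (successors {a, b, c, d, e, f, g, h}): φ is false.
  d (successors {a, b, c, e, f, h}): φ is false.
  e (successors {a, b, c, d, f, g, h}): φ is false.
  f (successors {a, b, c, d, e, g, h}): φ is false.
  g (successors {a, b, c, e, f, h}): φ is false.
  h (successors {b, c, d, e, f, g}): φ is false.
Detail at a (counterexample):
  At a: \Box (q \lor s) is true, so \neg \Box (q \lor s) is false.
    At a: \Box (q \lor s) requires q \lor s at every successor {a, c, d, e, f, g}.
      At a: q \lor s is true.
      At c: q \lor s is true.
      At d: q \lor s is true.
      At e: q \lor s is true.
      At f: q \lor s is true.
      At g: q \lor s is true.
    So \Box (q \lor s) is true at a.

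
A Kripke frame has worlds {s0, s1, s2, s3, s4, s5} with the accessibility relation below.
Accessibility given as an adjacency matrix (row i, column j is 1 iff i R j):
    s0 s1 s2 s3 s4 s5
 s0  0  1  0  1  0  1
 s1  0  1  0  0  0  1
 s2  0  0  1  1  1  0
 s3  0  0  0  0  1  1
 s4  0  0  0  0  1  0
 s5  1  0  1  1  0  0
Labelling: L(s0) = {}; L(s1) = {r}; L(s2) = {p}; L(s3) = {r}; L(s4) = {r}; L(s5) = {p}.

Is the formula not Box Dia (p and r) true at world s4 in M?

Yes

At s4: Box Dia (p and r) is false, so not Box Dia (p and r) is true.
  At s4: Box Dia (p and r) requires Dia (p and r) at every successor {s4}.
    Dia (p and r) fails at s4, so Box Dia (p and r) is false at s4.
      At s4: Dia (p and r) requires p and r at some successor in {s4}.
        At s4: p and r is false.
      So Dia (p and r) is false at s4.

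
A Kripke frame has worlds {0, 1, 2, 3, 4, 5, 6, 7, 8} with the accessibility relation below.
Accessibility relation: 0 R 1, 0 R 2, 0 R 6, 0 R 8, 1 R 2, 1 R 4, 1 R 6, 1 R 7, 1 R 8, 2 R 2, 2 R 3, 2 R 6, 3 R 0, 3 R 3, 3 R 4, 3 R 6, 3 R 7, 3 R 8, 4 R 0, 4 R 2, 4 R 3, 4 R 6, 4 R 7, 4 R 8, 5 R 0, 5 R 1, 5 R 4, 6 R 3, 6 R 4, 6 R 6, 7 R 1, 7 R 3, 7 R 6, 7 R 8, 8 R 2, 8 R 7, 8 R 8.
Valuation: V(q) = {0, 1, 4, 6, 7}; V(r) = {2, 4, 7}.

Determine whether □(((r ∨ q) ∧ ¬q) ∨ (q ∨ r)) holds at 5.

At 5: □(((r ∨ q) ∧ ¬q) ∨ (q ∨ r)) requires ((r ∨ q) ∧ ¬q) ∨ (q ∨ r) at every successor {0, 1, 4}.
  At 0: ((r ∨ q) ∧ ¬q) ∨ (q ∨ r) is true.
  At 1: ((r ∨ q) ∧ ¬q) ∨ (q ∨ r) is true.
  At 4: ((r ∨ q) ∧ ¬q) ∨ (q ∨ r) is true.
So □(((r ∨ q) ∧ ¬q) ∨ (q ∨ r)) is true at 5.

Yes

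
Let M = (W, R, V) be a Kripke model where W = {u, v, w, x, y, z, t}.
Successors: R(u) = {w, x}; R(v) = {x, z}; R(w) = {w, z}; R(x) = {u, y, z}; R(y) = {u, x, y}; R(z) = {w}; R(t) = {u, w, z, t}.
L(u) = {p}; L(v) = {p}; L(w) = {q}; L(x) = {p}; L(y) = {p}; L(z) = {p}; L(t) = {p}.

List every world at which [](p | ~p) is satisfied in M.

u, v, w, x, y, z, t

Recall that []ψ holds at a world iff ψ holds at every accessible world, and <>ψ holds iff ψ holds at some accessible world.
Let φ = [](p | ~p). Evaluate φ at each world:
  u (successors {w, x}): φ is true.
  v (successors {x, z}): φ is true.
  w (successors {w, z}): φ is true.
  x (successors {u, y, z}): φ is true.
  y (successors {u, x, y}): φ is true.
  z (successors {w}): φ is true.
  t (successors {u, w, z, t}): φ is true.
For instance, at w:
  At w: [](p | ~p) requires p | ~p at every successor {w, z}.
    At w: p | ~p is true.
    At z: p | ~p is true.
  So [](p | ~p) is true at w.
Satisfying worlds: {u, v, w, x, y, z, t}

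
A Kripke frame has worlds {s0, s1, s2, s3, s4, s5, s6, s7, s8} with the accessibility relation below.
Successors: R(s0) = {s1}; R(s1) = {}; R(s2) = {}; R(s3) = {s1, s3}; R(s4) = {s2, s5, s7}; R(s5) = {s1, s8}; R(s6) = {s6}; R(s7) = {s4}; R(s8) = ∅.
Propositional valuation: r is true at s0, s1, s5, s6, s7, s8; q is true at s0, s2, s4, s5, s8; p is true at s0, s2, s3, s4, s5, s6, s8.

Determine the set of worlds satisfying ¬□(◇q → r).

s7

Let φ = ¬□(◇q → r). Evaluate φ at each world:
  s0 (successors {s1}): φ is false.
  s1 (successors ∅): φ is false.
  s2 (successors ∅): φ is false.
  s3 (successors {s1, s3}): φ is false.
  s4 (successors {s2, s5, s7}): φ is false.
  s5 (successors {s1, s8}): φ is false.
  s6 (successors {s6}): φ is false.
  s7 (successors {s4}): φ is true.
  s8 (successors ∅): φ is false.
For instance, at s0:
  At s0: □(◇q → r) is true, so ¬□(◇q → r) is false.
    At s0: □(◇q → r) requires ◇q → r at every successor {s1}.
      At s1: ◇q → r is true.
    So □(◇q → r) is true at s0.
Satisfying worlds: {s7}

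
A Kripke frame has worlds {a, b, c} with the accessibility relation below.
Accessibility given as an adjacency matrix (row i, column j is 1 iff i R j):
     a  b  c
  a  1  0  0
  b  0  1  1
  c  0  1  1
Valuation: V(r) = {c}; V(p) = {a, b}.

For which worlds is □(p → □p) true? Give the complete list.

Recall that □ψ holds at a world iff ψ holds at every accessible world, and ◇ψ holds iff ψ holds at some accessible world.
Let φ = □(p → □p). Evaluate φ at each world:
  a (successors {a}): φ is true.
  b (successors {b, c}): φ is false.
  c (successors {b, c}): φ is false.
For instance, at c:
  At c: □(p → □p) requires p → □p at every successor {b, c}.
    p → □p fails at b, so □(p → □p) is false at c.
      At b: p is true, □p is false, so p → □p is false.
Satisfying worlds: {a}

a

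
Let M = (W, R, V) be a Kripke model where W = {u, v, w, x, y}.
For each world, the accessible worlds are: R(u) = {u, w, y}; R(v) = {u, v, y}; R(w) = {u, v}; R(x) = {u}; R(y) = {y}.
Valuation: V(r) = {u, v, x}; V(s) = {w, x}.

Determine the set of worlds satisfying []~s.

Let φ = []~s. Evaluate φ at each world:
  u (successors {u, w, y}): φ is false.
  v (successors {u, v, y}): φ is true.
  w (successors {u, v}): φ is true.
  x (successors {u}): φ is true.
  y (successors {y}): φ is true.
For instance, at u:
  At u: []~s requires ~s at every successor {u, w, y}.
    ~s fails at w, so []~s is false at u.
Satisfying worlds: {v, w, x, y}

v, w, x, y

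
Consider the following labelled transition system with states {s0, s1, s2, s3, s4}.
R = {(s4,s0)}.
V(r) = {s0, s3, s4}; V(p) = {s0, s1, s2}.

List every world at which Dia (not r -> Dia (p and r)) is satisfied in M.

s4

Recall that Dia ψ holds at a world iff ψ holds at some accessible world.
Let φ = Dia (not r -> Dia (p and r)). Evaluate φ at each world:
  s0 (successors ∅): φ is false.
  s1 (successors ∅): φ is false.
  s2 (successors ∅): φ is false.
  s3 (successors ∅): φ is false.
  s4 (successors {s0}): φ is true.
For instance, at s4:
  At s4: Dia (not r -> Dia (p and r)) requires not r -> Dia (p and r) at some successor in {s0}.
    not r -> Dia (p and r) holds at s0, so Dia (not r -> Dia (p and r)) is true at s4.
      At s0: not r is false, Dia (p and r) is false, so not r -> Dia (p and r) is true.
Satisfying worlds: {s4}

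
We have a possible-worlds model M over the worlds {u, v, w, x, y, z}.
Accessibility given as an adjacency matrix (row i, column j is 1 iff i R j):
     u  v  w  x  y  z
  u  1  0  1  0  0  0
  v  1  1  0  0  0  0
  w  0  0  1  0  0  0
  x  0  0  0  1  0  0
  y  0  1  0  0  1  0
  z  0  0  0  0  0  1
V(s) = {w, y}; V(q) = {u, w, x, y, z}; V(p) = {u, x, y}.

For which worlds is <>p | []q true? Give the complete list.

Let φ = <>p | []q. Evaluate φ at each world:
  u (successors {u, w}): φ is true.
  v (successors {u, v}): φ is true.
  w (successors {w}): φ is true.
  x (successors {x}): φ is true.
  y (successors {v, y}): φ is true.
  z (successors {z}): φ is true.
For instance, at v:
  At v: <>p is true, []q is false, so <>p | []q is true.
    At v: <>p requires p at some successor in {u, v}.
      p holds at u, so <>p is true at v.
    At v: []q requires q at every successor {u, v}.
      q fails at v, so []q is false at v.
Satisfying worlds: {u, v, w, x, y, z}

u, v, w, x, y, z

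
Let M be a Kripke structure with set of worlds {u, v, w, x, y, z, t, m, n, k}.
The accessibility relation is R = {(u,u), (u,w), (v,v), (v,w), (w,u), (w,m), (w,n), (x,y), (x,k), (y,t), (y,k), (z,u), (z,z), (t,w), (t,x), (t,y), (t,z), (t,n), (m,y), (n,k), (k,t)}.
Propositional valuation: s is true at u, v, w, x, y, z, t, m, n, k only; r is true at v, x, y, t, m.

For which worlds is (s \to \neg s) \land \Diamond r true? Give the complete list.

none

Let φ = (s \to \neg s) \land \Diamond r. Evaluate φ at each world:
  u (successors {u, w}): φ is false.
  v (successors {v, w}): φ is false.
  w (successors {u, m, n}): φ is false.
  x (successors {y, k}): φ is false.
  y (successors {t, k}): φ is false.
  z (successors {u, z}): φ is false.
  t (successors {w, x, y, z, n}): φ is false.
  m (successors {y}): φ is false.
  n (successors {k}): φ is false.
  k (successors {t}): φ is false.
For instance, at v:
  At v: s \to \neg s is false, \Diamond r is true, so (s \to \neg s) \land \Diamond r is false.
    At v: \Diamond r requires r at some successor in {v, w}.
      r holds at v, so \Diamond r is true at v.
Satisfying worlds: none.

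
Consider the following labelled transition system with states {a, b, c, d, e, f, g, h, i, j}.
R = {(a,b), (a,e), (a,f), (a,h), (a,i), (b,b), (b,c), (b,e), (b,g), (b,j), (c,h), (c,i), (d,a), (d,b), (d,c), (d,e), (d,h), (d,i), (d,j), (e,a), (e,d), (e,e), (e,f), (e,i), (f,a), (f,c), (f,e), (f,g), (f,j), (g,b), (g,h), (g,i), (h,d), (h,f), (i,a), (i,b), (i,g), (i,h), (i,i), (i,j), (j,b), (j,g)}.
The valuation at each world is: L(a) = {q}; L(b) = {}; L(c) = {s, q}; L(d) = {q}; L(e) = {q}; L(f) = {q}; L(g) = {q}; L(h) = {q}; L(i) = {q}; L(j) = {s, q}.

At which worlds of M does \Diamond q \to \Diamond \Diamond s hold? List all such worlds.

a, b, c, d, e, g, h, i, j

Recall that \Diamond ψ holds at a world iff ψ holds at some accessible world.
Let φ = \Diamond q \to \Diamond \Diamond s. Evaluate φ at each world:
  a (successors {b, e, f, h, i}): φ is true.
  b (successors {b, c, e, g, j}): φ is true.
  c (successors {h, i}): φ is true.
  d (successors {a, b, c, e, h, i, j}): φ is true.
  e (successors {a, d, e, f, i}): φ is true.
  f (successors {a, c, e, g, j}): φ is false.
  g (successors {b, h, i}): φ is true.
  h (successors {d, f}): φ is true.
  i (successors {a, b, g, h, i, j}): φ is true.
  j (successors {b, g}): φ is true.
For instance, at c:
  At c: \Diamond q is true, \Diamond \Diamond s is true, so \Diamond q \to \Diamond \Diamond s is true.
    At c: \Diamond q requires q at some successor in {h, i}.
      q holds at h, so \Diamond q is true at c.
    At c: \Diamond \Diamond s requires \Diamond s at some successor in {h, i}.
      \Diamond s holds at i, so \Diamond \Diamond s is true at c.
Satisfying worlds: {a, b, c, d, e, g, h, i, j}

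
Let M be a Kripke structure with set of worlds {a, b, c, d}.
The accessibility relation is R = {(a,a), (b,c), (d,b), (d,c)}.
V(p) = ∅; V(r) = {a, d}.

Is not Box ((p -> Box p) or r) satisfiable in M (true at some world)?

Let φ = not Box ((p -> Box p) or r). Evaluate φ at each world:
  a (successors {a}): φ is false.
  b (successors {c}): φ is false.
  c (successors ∅): φ is false.
  d (successors {b, c}): φ is false.
For instance, at d:
  At d: Box ((p -> Box p) or r) is true, so not Box ((p -> Box p) or r) is false.
    At d: Box ((p -> Box p) or r) requires (p -> Box p) or r at every successor {b, c}.
      At b: (p -> Box p) or r is true.
      At c: (p -> Box p) or r is true.
    So Box ((p -> Box p) or r) is true at d.

No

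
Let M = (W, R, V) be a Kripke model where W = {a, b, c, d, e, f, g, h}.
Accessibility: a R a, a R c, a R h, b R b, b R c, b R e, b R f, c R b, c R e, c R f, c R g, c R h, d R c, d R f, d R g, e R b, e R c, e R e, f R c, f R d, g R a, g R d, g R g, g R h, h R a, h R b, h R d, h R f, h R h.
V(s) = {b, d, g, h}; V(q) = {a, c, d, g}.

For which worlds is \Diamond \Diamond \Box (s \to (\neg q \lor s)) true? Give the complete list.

Recall that \Box ψ holds at a world iff ψ holds at every accessible world, and \Diamond ψ holds iff ψ holds at some accessible world.
Let φ = \Diamond \Diamond \Box (s \to (\neg q \lor s)). Evaluate φ at each world:
  a (successors {a, c, h}): φ is true.
  b (successors {b, c, e, f}): φ is true.
  c (successors {b, e, f, g, h}): φ is true.
  d (successors {c, f, g}): φ is true.
  e (successors {b, c, e}): φ is true.
  f (successors {c, d}): φ is true.
  g (successors {a, d, g, h}): φ is true.
  h (successors {a, b, d, f, h}): φ is true.
For instance, at a:
  At a: \Diamond \Diamond \Box (s \to (\neg q \lor s)) requires \Diamond \Box (s \to (\neg q \lor s)) at some successor in {a, c, h}.
    \Diamond \Box (s \to (\neg q \lor s)) holds at a, so \Diamond \Diamond \Box (s \to (\neg q \lor s)) is true at a.
      At a: \Diamond \Box (s \to (\neg q \lor s)) requires \Box (s \to (\neg q \lor s)) at some successor in {a, c, h}.
        \Box (s \to (\neg q \lor s)) holds at a, so \Diamond \Box (s \to (\neg q \lor s)) is true at a.
Satisfying worlds: {a, b, c, d, e, f, g, h}

a, b, c, d, e, f, g, h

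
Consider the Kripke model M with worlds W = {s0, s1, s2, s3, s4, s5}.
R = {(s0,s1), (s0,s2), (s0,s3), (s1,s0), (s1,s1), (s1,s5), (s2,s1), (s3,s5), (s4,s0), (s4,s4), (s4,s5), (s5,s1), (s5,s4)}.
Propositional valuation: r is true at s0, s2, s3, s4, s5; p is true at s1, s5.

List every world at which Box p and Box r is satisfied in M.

Let φ = Box p and Box r. Evaluate φ at each world:
  s0 (successors {s1, s2, s3}): φ is false.
  s1 (successors {s0, s1, s5}): φ is false.
  s2 (successors {s1}): φ is false.
  s3 (successors {s5}): φ is true.
  s4 (successors {s0, s4, s5}): φ is false.
  s5 (successors {s1, s4}): φ is false.
For instance, at s2:
  At s2: Box p is true, Box r is false, so Box p and Box r is false.
    At s2: Box p requires p at every successor {s1}.
      At s1: p is true.
    So Box p is true at s2.
    At s2: Box r requires r at every successor {s1}.
      r fails at s1, so Box r is false at s2.
Satisfying worlds: {s3}

s3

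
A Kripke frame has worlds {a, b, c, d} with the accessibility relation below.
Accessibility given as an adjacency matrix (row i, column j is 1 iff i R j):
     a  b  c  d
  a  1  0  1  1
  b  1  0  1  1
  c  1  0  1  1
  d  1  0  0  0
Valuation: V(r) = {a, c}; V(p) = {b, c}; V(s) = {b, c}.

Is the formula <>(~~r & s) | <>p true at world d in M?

No

At d: <>(~~r & s) is false, <>p is false, so <>(~~r & s) | <>p is false.
  At d: <>(~~r & s) requires ~~r & s at some successor in {a}.
    At a: ~~r & s is false.
  So <>(~~r & s) is false at d.
  At d: <>p requires p at some successor in {a}.
    At a: p is false.
  So <>p is false at d.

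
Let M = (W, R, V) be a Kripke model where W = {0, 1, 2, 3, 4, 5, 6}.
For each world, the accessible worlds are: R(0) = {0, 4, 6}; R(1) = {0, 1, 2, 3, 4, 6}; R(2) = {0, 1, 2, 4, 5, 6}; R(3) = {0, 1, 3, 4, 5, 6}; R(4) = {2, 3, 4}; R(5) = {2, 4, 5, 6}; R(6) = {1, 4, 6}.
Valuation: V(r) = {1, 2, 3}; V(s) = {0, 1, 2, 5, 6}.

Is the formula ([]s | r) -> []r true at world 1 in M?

At 1: []s | r is true, []r is false, so ([]s | r) -> []r is false.
  At 1: []s is false, r is true, so []s | r is true.
    At 1: []s requires s at every successor {0, 1, 2, 3, 4, 6}.
      s fails at 3, so []s is false at 1.
  At 1: []r requires r at every successor {0, 1, 2, 3, 4, 6}.
    r fails at 0, so []r is false at 1.

No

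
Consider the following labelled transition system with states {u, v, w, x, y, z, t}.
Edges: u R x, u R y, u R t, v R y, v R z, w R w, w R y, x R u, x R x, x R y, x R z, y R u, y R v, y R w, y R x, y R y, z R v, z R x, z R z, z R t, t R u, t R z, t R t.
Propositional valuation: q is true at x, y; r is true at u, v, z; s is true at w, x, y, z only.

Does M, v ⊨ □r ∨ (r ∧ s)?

At v: □r is false, r ∧ s is false, so □r ∨ (r ∧ s) is false.
  At v: □r requires r at every successor {y, z}.
    r fails at y, so □r is false at v.

No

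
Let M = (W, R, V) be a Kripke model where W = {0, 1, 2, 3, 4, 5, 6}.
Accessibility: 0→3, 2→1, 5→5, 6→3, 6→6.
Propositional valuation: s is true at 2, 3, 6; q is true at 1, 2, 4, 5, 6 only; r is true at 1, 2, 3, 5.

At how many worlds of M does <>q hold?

Let φ = <>q. Evaluate φ at each world:
  0 (successors {3}): φ is false.
  1 (successors ∅): φ is false.
  2 (successors {1}): φ is true.
  3 (successors ∅): φ is false.
  4 (successors ∅): φ is false.
  5 (successors {5}): φ is true.
  6 (successors {3, 6}): φ is true.
For instance, at 6:
  At 6: <>q requires q at some successor in {3, 6}.
    q holds at 6, so <>q is true at 6.
Satisfying worlds: {2, 5, 6}

3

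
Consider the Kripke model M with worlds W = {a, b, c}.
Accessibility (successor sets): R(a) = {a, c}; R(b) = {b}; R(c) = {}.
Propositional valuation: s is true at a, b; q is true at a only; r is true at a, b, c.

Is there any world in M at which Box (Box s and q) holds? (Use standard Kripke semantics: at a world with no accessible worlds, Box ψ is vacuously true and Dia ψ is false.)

Yes

Let φ = Box (Box s and q). Evaluate φ at each world:
  a (successors {a, c}): φ is false.
  b (successors {b}): φ is false.
  c (successors ∅): φ is true.
Detail at c (witness):
  At c: no accessible worlds, so Box (Box s and q) holds vacuously.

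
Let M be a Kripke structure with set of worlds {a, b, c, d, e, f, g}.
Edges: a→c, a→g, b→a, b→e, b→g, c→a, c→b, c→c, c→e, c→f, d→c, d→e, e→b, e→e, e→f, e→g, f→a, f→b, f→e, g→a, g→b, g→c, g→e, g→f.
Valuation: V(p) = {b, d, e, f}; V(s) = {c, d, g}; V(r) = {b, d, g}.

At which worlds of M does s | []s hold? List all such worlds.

a, c, d, g

Let φ = s | []s. Evaluate φ at each world:
  a (successors {c, g}): φ is true.
  b (successors {a, e, g}): φ is false.
  c (successors {a, b, c, e, f}): φ is true.
  d (successors {c, e}): φ is true.
  e (successors {b, e, f, g}): φ is false.
  f (successors {a, b, e}): φ is false.
  g (successors {a, b, c, e, f}): φ is true.
For instance, at c:
  At c: s is true, []s is false, so s | []s is true.
    At c: []s requires s at every successor {a, b, c, e, f}.
      s fails at a, so []s is false at c.
Satisfying worlds: {a, c, d, g}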